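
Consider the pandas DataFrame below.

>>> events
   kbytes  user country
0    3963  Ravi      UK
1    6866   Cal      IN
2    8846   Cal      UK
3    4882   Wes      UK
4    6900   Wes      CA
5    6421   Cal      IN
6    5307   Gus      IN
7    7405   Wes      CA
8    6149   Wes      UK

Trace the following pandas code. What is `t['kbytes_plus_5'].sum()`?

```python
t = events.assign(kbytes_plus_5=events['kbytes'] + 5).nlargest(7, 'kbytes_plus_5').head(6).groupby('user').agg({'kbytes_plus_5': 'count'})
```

add column kbytes_plus_5 = events['kbytes'] + 5:
   kbytes  user country  kbytes_plus_5
0    3963  Ravi      UK           3968
1    6866   Cal      IN           6871
2    8846   Cal      UK           8851
3    4882   Wes      UK           4887
4    6900   Wes      CA           6905
5    6421   Cal      IN           6426
6    5307   Gus      IN           5312
7    7405   Wes      CA           7410
8    6149   Wes      UK           6154
take 7 rows with largest kbytes_plus_5:
   kbytes user country  kbytes_plus_5
2    8846  Cal      UK           8851
7    7405  Wes      CA           7410
4    6900  Wes      CA           6905
1    6866  Cal      IN           6871
5    6421  Cal      IN           6426
8    6149  Wes      UK           6154
6    5307  Gus      IN           5312
take first 6 rows:
   kbytes user country  kbytes_plus_5
2    8846  Cal      UK           8851
7    7405  Wes      CA           7410
4    6900  Wes      CA           6905
1    6866  Cal      IN           6871
5    6421  Cal      IN           6426
8    6149  Wes      UK           6154
group by user, count of kbytes_plus_5:
      kbytes_plus_5
user               
Cal               3
Wes               3

6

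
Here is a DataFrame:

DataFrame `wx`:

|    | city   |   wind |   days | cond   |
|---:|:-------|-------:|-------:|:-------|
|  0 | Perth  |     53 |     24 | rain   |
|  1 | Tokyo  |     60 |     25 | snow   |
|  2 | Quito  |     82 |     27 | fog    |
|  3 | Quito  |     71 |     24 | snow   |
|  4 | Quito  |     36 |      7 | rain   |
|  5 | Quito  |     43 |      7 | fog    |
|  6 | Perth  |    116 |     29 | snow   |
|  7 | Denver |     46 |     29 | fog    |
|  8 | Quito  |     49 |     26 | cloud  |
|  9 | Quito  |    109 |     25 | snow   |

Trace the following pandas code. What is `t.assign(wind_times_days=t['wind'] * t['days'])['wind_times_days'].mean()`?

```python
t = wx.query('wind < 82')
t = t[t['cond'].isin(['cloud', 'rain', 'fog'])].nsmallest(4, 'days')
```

774.75

filter rows where wind < 82:
     city  wind  days   cond
0   Perth    53    24   rain
1   Tokyo    60    25   snow
3   Quito    71    24   snow
4   Quito    36     7   rain
5   Quito    43     7    fog
7  Denver    46    29    fog
8   Quito    49    26  cloud
filter rows where cond in ['cloud', 'rain', 'fog']:
     city  wind  days   cond
0   Perth    53    24   rain
4   Quito    36     7   rain
5   Quito    43     7    fog
7  Denver    46    29    fog
8   Quito    49    26  cloud
take 4 rows with smallest days:
    city  wind  days   cond
4  Quito    36     7   rain
5  Quito    43     7    fog
0  Perth    53    24   rain
8  Quito    49    26  cloud
add column wind_times_days = t['wind'] * t['days']:
    city  wind  days   cond  wind_times_days
4  Quito    36     7   rain              252
5  Quito    43     7    fog              301
0  Perth    53    24   rain             1272
8  Quito    49    26  cloud             1274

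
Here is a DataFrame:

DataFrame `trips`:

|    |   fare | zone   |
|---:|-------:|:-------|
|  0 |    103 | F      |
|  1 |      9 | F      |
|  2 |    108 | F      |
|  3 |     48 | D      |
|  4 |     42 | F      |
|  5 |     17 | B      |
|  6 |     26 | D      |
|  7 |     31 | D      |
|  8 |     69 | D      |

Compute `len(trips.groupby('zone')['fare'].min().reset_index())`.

3

group by zone, min of fare:
zone
B    17
D    26
F     9
Name: fare, dtype: int64
reset_index():
  zone  fare
0    B    17
1    D    26
2    F     9
Reading off the number of rows, we get 3.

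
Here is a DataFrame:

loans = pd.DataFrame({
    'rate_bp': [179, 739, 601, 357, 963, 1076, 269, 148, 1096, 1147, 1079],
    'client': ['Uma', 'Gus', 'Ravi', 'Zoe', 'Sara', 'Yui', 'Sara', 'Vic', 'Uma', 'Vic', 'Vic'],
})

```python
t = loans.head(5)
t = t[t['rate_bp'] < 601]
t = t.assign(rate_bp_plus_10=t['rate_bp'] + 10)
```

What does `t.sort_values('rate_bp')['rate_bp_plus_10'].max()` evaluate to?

367

take first 5 rows:
   rate_bp client
0      179    Uma
1      739    Gus
2      601   Ravi
3      357    Zoe
4      963   Sara
filter rows where rate_bp < 601:
   rate_bp client
0      179    Uma
3      357    Zoe
add column rate_bp_plus_10 = t['rate_bp'] + 10:
   rate_bp client  rate_bp_plus_10
0      179    Uma              189
3      357    Zoe              367
sort by rate_bp:
   rate_bp client  rate_bp_plus_10
0      179    Uma              189
3      357    Zoe              367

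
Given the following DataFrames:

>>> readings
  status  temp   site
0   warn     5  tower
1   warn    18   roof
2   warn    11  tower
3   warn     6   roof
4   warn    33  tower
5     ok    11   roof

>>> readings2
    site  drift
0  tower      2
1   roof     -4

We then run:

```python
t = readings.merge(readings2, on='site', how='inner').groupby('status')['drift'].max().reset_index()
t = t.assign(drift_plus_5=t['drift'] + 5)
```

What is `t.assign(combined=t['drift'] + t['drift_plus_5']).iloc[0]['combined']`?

merge on 'site' (how='inner') → 6 rows:
  status  temp   site  drift
0   warn     5  tower      2
1   warn    18   roof     -4
2   warn    11  tower      2
3   warn     6   roof     -4
4   warn    33  tower      2
5     ok    11   roof     -4
group by status, max of drift:
status
ok     -4
warn    2
Name: drift, dtype: int64
reset_index():
  status  drift
0     ok     -4
1   warn      2
add column drift_plus_5 = t['drift'] + 5:
  status  drift  drift_plus_5
0     ok     -4             1
1   warn      2             7
add column combined = t['drift'] + t['drift_plus_5']:
  status  drift  drift_plus_5  combined
0     ok     -4             1        -3
1   warn      2             7         9
So iloc[0]['combined'] = -3.

-3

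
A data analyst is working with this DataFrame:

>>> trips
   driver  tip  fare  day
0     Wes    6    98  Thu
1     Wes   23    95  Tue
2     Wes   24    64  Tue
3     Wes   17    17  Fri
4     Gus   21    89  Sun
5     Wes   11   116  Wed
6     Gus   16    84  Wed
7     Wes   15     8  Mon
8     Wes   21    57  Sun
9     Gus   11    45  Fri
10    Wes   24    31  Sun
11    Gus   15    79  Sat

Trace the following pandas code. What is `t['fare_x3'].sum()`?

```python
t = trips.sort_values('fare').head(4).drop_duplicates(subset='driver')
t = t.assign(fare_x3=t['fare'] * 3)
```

sort by fare:
   driver  tip  fare  day
7     Wes   15     8  Mon
3     Wes   17    17  Fri
10    Wes   24    31  Sun
9     Gus   11    45  Fri
8     Wes   21    57  Sun
2     Wes   24    64  Tue
11    Gus   15    79  Sat
6     Gus   16    84  Wed
4     Gus   21    89  Sun
1     Wes   23    95  Tue
0     Wes    6    98  Thu
5     Wes   11   116  Wed
take first 4 rows:
   driver  tip  fare  day
7     Wes   15     8  Mon
3     Wes   17    17  Fri
10    Wes   24    31  Sun
9     Gus   11    45  Fri
drop duplicate driver (keep=first):
  driver  tip  fare  day
7    Wes   15     8  Mon
9    Gus   11    45  Fri
add column fare_x3 = t['fare'] * 3:
  driver  tip  fare  day  fare_x3
7    Wes   15     8  Mon       24
9    Gus   11    45  Fri      135

159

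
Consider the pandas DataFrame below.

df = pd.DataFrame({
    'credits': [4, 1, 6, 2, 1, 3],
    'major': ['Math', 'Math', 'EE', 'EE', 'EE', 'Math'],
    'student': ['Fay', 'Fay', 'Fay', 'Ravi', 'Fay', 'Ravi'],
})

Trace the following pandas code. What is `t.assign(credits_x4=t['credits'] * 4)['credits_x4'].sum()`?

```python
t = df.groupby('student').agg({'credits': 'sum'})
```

68

group by student, sum of credits:
         credits
student         
Fay           12
Ravi           5
add column credits_x4 = t['credits'] * 4:
         credits  credits_x4
student                     
Fay           12          48
Ravi           5          20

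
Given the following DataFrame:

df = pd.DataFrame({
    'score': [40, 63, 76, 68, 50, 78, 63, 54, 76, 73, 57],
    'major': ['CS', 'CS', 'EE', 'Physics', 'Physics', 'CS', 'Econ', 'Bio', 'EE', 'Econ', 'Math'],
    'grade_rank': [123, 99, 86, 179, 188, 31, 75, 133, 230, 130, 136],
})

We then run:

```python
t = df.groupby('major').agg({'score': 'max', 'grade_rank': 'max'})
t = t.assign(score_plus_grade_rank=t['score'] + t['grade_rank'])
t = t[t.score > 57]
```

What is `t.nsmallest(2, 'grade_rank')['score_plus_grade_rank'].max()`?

group by major: max(score), max(grade_rank):
         score  grade_rank
major                     
Bio         54         133
CS          78         123
EE          76         230
Econ        73         130
Math        57         136
Physics     68         188
add column score_plus_grade_rank = t['score'] + t['grade_rank']:
         score  grade_rank  score_plus_grade_rank
major                                            
Bio         54         133                    187
CS          78         123                    201
EE          76         230                    306
Econ        73         130                    203
Math        57         136                    193
Physics     68         188                    256
filter rows where score > 57:
         score  grade_rank  score_plus_grade_rank
major                                            
CS          78         123                    201
EE          76         230                    306
Econ        73         130                    203
Physics     68         188                    256
take 2 rows with smallest grade_rank:
       score  grade_rank  score_plus_grade_rank
major                                          
CS        78         123                    201
Econ      73         130                    203

203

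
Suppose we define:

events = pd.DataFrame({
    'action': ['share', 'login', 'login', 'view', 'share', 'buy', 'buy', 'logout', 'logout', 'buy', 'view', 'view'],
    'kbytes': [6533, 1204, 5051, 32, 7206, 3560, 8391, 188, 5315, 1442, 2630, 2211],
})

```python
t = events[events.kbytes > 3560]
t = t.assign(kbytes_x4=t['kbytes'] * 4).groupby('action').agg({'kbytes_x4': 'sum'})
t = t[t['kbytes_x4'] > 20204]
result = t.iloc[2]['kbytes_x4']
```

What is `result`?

54956

filter rows where kbytes > 3560:
   action  kbytes
0   share    6533
2   login    5051
4   share    7206
6     buy    8391
8  logout    5315
add column kbytes_x4 = t['kbytes'] * 4:
   action  kbytes  kbytes_x4
0   share    6533      26132
2   login    5051      20204
4   share    7206      28824
6     buy    8391      33564
8  logout    5315      21260
group by action, sum of kbytes_x4:
        kbytes_x4
action           
buy         33564
login       20204
logout      21260
share       54956
filter rows where kbytes_x4 > 20204:
        kbytes_x4
action           
buy         33564
logout      21260
share       54956
Then the value at position 2, column 'kbytes_x4': 54956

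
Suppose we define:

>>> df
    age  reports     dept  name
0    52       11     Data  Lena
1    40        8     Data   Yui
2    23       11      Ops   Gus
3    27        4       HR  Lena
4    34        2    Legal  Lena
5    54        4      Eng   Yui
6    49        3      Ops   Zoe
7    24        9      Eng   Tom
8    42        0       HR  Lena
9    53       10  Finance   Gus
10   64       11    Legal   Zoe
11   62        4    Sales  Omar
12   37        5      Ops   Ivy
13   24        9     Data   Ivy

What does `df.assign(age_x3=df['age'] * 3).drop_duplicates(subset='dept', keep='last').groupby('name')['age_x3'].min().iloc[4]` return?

add column age_x3 = df['age'] * 3:
    age  reports     dept  name  age_x3
0    52       11     Data  Lena     156
1    40        8     Data   Yui     120
2    23       11      Ops   Gus      69
3    27        4       HR  Lena      81
4    34        2    Legal  Lena     102
5    54        4      Eng   Yui     162
6    49        3      Ops   Zoe     147
7    24        9      Eng   Tom      72
8    42        0       HR  Lena     126
9    53       10  Finance   Gus     159
10   64       11    Legal   Zoe     192
11   62        4    Sales  Omar     186
12   37        5      Ops   Ivy     111
13   24        9     Data   Ivy      72
drop duplicate dept (keep=last):
    age  reports     dept  name  age_x3
7    24        9      Eng   Tom      72
8    42        0       HR  Lena     126
9    53       10  Finance   Gus     159
10   64       11    Legal   Zoe     192
11   62        4    Sales  Omar     186
12   37        5      Ops   Ivy     111
13   24        9     Data   Ivy      72
group by name, min of age_x3:
name
Gus     159
Ivy      72
Lena    126
Omar    186
Tom      72
Zoe     192
Name: age_x3, dtype: int64

72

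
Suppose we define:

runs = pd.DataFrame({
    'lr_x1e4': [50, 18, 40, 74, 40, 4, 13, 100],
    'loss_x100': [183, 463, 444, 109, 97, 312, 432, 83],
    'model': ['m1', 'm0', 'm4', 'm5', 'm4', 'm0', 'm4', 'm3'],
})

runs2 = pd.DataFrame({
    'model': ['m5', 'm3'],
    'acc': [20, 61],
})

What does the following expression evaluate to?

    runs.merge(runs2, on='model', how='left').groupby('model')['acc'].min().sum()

81.0

merge on 'model' (how='left') → 8 rows:
   lr_x1e4  loss_x100 model   acc
0       50        183    m1   NaN
1       18        463    m0   NaN
2       40        444    m4   NaN
3       74        109    m5  20.0
4       40         97    m4   NaN
5        4        312    m0   NaN
6       13        432    m4   NaN
7      100         83    m3  61.0
group by model, min of acc:
model
m0     NaN
m1     NaN
m3    61.0
m4     NaN
m5    20.0
Name: acc, dtype: float64
The sum of the resulting series is 81.0.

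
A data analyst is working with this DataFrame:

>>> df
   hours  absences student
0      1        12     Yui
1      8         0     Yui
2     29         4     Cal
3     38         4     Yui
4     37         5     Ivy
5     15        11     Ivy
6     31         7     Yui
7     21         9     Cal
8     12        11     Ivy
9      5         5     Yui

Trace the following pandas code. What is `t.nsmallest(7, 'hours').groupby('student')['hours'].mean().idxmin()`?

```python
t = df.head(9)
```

Yui

take first 9 rows:
   hours  absences student
0      1        12     Yui
1      8         0     Yui
2     29         4     Cal
3     38         4     Yui
4     37         5     Ivy
5     15        11     Ivy
6     31         7     Yui
7     21         9     Cal
8     12        11     Ivy
take 7 rows with smallest hours:
   hours  absences student
0      1        12     Yui
1      8         0     Yui
8     12        11     Ivy
5     15        11     Ivy
7     21         9     Cal
2     29         4     Cal
6     31         7     Yui
group by student, mean of hours:
student
Cal    25.000000
Ivy    13.500000
Yui    13.333333
Name: hours, dtype: float64
Hence Yui.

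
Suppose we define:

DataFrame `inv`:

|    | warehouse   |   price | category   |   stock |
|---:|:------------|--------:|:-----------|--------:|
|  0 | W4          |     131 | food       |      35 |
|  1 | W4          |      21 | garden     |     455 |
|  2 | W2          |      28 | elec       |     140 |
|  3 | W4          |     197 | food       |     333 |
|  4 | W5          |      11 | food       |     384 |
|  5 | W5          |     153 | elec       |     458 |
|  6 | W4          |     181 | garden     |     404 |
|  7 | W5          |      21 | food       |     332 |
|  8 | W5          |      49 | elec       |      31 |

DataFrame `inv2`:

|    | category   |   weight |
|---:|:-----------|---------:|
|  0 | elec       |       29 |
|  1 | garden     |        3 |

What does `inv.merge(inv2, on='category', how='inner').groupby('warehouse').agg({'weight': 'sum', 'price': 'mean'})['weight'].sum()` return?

merge on 'category' (how='inner') → 5 rows:
  warehouse  price category  stock  weight
0        W4     21   garden    455       3
1        W2     28     elec    140      29
2        W5    153     elec    458      29
3        W4    181   garden    404       3
4        W5     49     elec     31      29
group by warehouse: sum(weight), mean(price):
           weight  price
warehouse               
W2             29   28.0
W4              6  101.0
W5             58  101.0

93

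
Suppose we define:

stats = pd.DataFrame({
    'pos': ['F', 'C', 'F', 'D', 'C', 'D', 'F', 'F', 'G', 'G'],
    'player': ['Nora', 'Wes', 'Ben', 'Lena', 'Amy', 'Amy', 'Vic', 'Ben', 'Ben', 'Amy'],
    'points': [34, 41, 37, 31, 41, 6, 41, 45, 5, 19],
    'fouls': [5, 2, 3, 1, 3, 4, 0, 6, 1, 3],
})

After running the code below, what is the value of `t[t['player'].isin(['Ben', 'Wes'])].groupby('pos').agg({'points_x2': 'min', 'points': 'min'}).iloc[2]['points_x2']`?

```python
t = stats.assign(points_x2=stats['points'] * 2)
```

add column points_x2 = stats['points'] * 2:
  pos player  points  fouls  points_x2
0   F   Nora      34      5         68
1   C    Wes      41      2         82
2   F    Ben      37      3         74
3   D   Lena      31      1         62
4   C    Amy      41      3         82
5   D    Amy       6      4         12
6   F    Vic      41      0         82
7   F    Ben      45      6         90
8   G    Ben       5      1         10
9   G    Amy      19      3         38
filter rows where player in ['Ben', 'Wes']:
  pos player  points  fouls  points_x2
1   C    Wes      41      2         82
2   F    Ben      37      3         74
7   F    Ben      45      6         90
8   G    Ben       5      1         10
group by pos: min(points_x2), min(points):
     points_x2  points
pos                   
C           82      41
F           74      37
G           10       5
Taking the value at position 2, column 'points_x2' gives 10.

10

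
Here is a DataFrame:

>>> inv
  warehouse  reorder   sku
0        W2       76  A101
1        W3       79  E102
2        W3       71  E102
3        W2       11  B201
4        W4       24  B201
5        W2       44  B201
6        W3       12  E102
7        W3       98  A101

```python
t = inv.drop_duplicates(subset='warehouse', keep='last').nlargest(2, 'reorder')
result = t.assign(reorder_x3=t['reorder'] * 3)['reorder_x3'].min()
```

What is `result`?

132

drop duplicate warehouse (keep=last):
  warehouse  reorder   sku
4        W4       24  B201
5        W2       44  B201
7        W3       98  A101
take 2 rows with largest reorder:
  warehouse  reorder   sku
7        W3       98  A101
5        W2       44  B201
add column reorder_x3 = t['reorder'] * 3:
  warehouse  reorder   sku  reorder_x3
7        W3       98  A101         294
5        W2       44  B201         132
Taking the min of column 'reorder_x3' gives 132.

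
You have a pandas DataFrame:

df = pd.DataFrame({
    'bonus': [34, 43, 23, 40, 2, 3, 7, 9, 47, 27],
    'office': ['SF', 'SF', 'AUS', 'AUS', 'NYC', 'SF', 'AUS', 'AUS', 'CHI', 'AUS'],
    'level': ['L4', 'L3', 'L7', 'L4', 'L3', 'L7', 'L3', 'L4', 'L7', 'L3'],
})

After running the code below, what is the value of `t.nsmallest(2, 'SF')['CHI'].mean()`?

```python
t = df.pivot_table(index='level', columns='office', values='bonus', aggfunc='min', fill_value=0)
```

23.5

pivot: rows=level, cols=office, min(bonus):
office  AUS  CHI  NYC  SF
level                    
L3        7    0    2  43
L4        9    0    0  34
L7       23   47    0   3
take 2 rows with smallest SF:
office  AUS  CHI  NYC  SF
level                    
L7       23   47    0   3
L4        9    0    0  34
Finally, mean of column 'CHI' = 23.5.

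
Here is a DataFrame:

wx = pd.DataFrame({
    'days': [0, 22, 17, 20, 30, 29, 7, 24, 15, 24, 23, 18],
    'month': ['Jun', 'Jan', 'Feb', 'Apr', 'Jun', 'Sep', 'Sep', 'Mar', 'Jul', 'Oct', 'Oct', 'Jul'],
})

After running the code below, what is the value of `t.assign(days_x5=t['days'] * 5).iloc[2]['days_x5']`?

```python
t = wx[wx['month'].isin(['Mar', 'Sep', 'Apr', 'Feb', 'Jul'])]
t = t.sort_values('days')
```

85

filter rows where month in ['Mar', 'Sep', 'Apr', 'Feb', 'Jul']:
    days month
2     17   Feb
3     20   Apr
5     29   Sep
6      7   Sep
7     24   Mar
8     15   Jul
11    18   Jul
sort by days:
    days month
6      7   Sep
8     15   Jul
2     17   Feb
11    18   Jul
3     20   Apr
7     24   Mar
5     29   Sep
add column days_x5 = t['days'] * 5:
    days month  days_x5
6      7   Sep       35
8     15   Jul       75
2     17   Feb       85
11    18   Jul       90
3     20   Apr      100
7     24   Mar      120
5     29   Sep      145
So iloc[2]['days_x5'] = 85.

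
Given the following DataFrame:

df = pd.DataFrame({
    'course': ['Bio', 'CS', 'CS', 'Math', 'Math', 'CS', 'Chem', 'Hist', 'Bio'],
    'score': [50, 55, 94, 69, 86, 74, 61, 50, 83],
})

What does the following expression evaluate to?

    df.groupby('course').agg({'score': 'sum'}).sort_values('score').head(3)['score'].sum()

244

group by course, sum of score:
        score
course       
Bio       133
CS        223
Chem       61
Hist       50
Math      155
sort by score:
        score
course       
Hist       50
Chem       61
Bio       133
Math      155
CS        223
take first 3 rows:
        score
course       
Hist       50
Chem       61
Bio       133
Then the sum of column 'score': 244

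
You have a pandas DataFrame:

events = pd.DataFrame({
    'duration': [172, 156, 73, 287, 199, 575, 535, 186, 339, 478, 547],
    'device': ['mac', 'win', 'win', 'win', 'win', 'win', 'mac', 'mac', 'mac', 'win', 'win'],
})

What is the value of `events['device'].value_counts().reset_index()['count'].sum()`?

11

value_counts of device:
device
win    7
mac    4
Name: count, dtype: int64
reset_index():
  device  count
0    win      7
1    mac      4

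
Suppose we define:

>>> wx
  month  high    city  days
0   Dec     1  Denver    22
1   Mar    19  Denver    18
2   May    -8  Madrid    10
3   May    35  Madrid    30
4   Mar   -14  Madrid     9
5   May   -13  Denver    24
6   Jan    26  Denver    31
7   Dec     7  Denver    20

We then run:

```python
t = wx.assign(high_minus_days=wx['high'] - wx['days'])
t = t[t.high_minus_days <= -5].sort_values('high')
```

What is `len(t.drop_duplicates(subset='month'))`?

4

add column high_minus_days = wx['high'] - wx['days']:
  month  high    city  days  high_minus_days
0   Dec     1  Denver    22              -21
1   Mar    19  Denver    18                1
2   May    -8  Madrid    10              -18
3   May    35  Madrid    30                5
4   Mar   -14  Madrid     9              -23
5   May   -13  Denver    24              -37
6   Jan    26  Denver    31               -5
7   Dec     7  Denver    20              -13
filter rows where high_minus_days <= -5:
  month  high    city  days  high_minus_days
0   Dec     1  Denver    22              -21
2   May    -8  Madrid    10              -18
4   Mar   -14  Madrid     9              -23
5   May   -13  Denver    24              -37
6   Jan    26  Denver    31               -5
7   Dec     7  Denver    20              -13
sort by high:
  month  high    city  days  high_minus_days
4   Mar   -14  Madrid     9              -23
5   May   -13  Denver    24              -37
2   May    -8  Madrid    10              -18
0   Dec     1  Denver    22              -21
7   Dec     7  Denver    20              -13
6   Jan    26  Denver    31               -5
drop duplicate month (keep=first):
  month  high    city  days  high_minus_days
4   Mar   -14  Madrid     9              -23
5   May   -13  Denver    24              -37
0   Dec     1  Denver    22              -21
6   Jan    26  Denver    31               -5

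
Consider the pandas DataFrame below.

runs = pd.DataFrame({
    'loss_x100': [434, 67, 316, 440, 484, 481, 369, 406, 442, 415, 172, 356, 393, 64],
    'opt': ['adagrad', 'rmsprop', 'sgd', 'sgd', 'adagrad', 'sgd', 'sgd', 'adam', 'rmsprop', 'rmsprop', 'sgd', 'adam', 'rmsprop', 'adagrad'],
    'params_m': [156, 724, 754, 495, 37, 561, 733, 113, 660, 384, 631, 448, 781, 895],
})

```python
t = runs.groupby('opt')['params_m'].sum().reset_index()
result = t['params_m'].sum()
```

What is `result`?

7372

group by opt, sum of params_m:
opt
adagrad    1088
adam        561
rmsprop    2549
sgd        3174
Name: params_m, dtype: int64
reset_index():
       opt  params_m
0  adagrad      1088
1     adam       561
2  rmsprop      2549
3      sgd      3174
Finally, sum of column 'params_m' = 7372.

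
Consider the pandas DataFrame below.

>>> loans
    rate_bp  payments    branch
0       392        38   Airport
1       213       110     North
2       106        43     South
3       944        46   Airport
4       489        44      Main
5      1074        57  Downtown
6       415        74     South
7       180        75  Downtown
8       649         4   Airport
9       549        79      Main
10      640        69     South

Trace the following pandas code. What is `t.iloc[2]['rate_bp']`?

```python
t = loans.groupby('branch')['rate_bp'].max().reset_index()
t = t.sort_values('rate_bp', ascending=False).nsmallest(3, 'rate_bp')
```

640

group by branch, max of rate_bp:
branch
Airport      944
Downtown    1074
Main         549
North        213
South        640
Name: rate_bp, dtype: int64
reset_index():
     branch  rate_bp
0   Airport      944
1  Downtown     1074
2      Main      549
3     North      213
4     South      640
sort by rate_bp descending:
     branch  rate_bp
1  Downtown     1074
0   Airport      944
4     South      640
2      Main      549
3     North      213
take 3 rows with smallest rate_bp:
  branch  rate_bp
3  North      213
2   Main      549
4  South      640
Then the value at position 2, column 'rate_bp': 640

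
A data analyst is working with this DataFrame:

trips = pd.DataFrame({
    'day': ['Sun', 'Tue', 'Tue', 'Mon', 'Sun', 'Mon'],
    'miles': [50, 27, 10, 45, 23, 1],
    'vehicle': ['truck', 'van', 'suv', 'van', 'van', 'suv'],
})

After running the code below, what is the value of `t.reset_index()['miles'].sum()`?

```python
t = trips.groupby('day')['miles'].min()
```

34

group by day, min of miles:
day
Mon     1
Sun    23
Tue    10
Name: miles, dtype: int64
reset_index():
   day  miles
0  Mon      1
1  Sun     23
2  Tue     10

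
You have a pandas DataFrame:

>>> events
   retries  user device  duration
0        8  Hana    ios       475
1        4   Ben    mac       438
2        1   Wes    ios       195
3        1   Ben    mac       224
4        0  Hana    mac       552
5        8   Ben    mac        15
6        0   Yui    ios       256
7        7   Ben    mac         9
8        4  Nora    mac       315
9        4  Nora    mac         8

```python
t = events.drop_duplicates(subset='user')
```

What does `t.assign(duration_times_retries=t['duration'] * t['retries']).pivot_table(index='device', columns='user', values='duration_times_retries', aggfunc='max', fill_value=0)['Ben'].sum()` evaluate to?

drop duplicate user (keep=first):
   retries  user device  duration
0        8  Hana    ios       475
1        4   Ben    mac       438
2        1   Wes    ios       195
6        0   Yui    ios       256
8        4  Nora    mac       315
add column duration_times_retries = t['duration'] * t['retries']:
   retries  user device  duration  duration_times_retries
0        8  Hana    ios       475                    3800
1        4   Ben    mac       438                    1752
2        1   Wes    ios       195                     195
6        0   Yui    ios       256                       0
8        4  Nora    mac       315                    1260
pivot: rows=device, cols=user, max(duration_times_retries):
user     Ben  Hana  Nora  Wes  Yui
device                            
ios        0  3800     0  195    0
mac     1752     0  1260    0    0
Taking the sum of column 'Ben' gives 1752.

1752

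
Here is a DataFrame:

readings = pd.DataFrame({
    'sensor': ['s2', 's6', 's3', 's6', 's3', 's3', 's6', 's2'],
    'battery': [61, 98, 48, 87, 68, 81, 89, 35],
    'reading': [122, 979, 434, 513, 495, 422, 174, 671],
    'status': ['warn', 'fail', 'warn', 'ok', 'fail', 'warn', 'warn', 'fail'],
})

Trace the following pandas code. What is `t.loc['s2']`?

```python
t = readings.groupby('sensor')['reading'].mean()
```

group by sensor, mean of reading:
sensor
s2    396.500000
s3    450.333333
s6    555.333333
Name: reading, dtype: float64
The value at index 's2' is 396.5.

396.5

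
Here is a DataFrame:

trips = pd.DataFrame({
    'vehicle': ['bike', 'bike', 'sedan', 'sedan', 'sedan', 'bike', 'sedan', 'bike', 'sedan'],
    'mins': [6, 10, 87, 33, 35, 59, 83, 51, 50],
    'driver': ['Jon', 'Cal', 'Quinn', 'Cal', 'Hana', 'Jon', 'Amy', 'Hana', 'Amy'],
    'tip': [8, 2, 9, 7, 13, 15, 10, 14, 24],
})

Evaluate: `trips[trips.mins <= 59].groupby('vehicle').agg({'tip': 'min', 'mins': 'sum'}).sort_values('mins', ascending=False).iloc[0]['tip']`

2

filter rows where mins <= 59:
  vehicle  mins driver  tip
0    bike     6    Jon    8
1    bike    10    Cal    2
3   sedan    33    Cal    7
4   sedan    35   Hana   13
5    bike    59    Jon   15
7    bike    51   Hana   14
8   sedan    50    Amy   24
group by vehicle: min(tip), sum(mins):
         tip  mins
vehicle           
bike       2   126
sedan      7   118
sort by mins descending:
         tip  mins
vehicle           
bike       2   126
sedan      7   118
The value at position 0, column 'tip' is 2.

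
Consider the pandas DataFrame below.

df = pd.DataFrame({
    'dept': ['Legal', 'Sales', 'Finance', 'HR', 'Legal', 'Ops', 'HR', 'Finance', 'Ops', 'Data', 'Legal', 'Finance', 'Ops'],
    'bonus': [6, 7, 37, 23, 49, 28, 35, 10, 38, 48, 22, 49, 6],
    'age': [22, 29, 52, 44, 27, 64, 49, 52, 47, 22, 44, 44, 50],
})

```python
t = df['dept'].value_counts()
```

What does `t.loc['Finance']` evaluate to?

3

value_counts of dept:
dept
Legal      3
Finance    3
Ops        3
HR         2
Sales      1
Data       1
Name: count, dtype: int64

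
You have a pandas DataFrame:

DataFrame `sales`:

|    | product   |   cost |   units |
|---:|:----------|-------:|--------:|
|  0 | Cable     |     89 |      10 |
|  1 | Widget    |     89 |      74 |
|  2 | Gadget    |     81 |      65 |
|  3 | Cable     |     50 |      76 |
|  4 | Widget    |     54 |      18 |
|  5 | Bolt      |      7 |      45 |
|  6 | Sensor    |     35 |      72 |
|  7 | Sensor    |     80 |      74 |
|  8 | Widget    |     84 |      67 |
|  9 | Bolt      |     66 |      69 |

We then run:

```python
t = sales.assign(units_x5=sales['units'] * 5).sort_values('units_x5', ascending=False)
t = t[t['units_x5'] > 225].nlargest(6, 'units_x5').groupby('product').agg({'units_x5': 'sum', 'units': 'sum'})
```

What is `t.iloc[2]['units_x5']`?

add column units_x5 = sales['units'] * 5:
  product  cost  units  units_x5
0   Cable    89     10        50
1  Widget    89     74       370
2  Gadget    81     65       325
3   Cable    50     76       380
4  Widget    54     18        90
5    Bolt     7     45       225
6  Sensor    35     72       360
7  Sensor    80     74       370
8  Widget    84     67       335
9    Bolt    66     69       345
sort by units_x5 descending:
  product  cost  units  units_x5
3   Cable    50     76       380
1  Widget    89     74       370
7  Sensor    80     74       370
6  Sensor    35     72       360
9    Bolt    66     69       345
8  Widget    84     67       335
2  Gadget    81     65       325
5    Bolt     7     45       225
4  Widget    54     18        90
0   Cable    89     10        50
filter rows where units_x5 > 225:
  product  cost  units  units_x5
3   Cable    50     76       380
1  Widget    89     74       370
7  Sensor    80     74       370
6  Sensor    35     72       360
9    Bolt    66     69       345
8  Widget    84     67       335
2  Gadget    81     65       325
take 6 rows with largest units_x5:
  product  cost  units  units_x5
3   Cable    50     76       380
1  Widget    89     74       370
7  Sensor    80     74       370
6  Sensor    35     72       360
9    Bolt    66     69       345
8  Widget    84     67       335
group by product: sum(units_x5), sum(units):
         units_x5  units
product                 
Bolt          345     69
Cable         380     76
Sensor        730    146
Widget        705    141
value at position 2, column 'units_x5' → 730

730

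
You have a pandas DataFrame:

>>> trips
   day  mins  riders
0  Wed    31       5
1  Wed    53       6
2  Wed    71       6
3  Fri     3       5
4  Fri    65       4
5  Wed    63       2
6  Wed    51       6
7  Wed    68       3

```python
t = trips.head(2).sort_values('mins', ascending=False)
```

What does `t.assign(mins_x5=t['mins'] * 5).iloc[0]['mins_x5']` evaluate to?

265

take first 2 rows:
   day  mins  riders
0  Wed    31       5
1  Wed    53       6
sort by mins descending:
   day  mins  riders
1  Wed    53       6
0  Wed    31       5
add column mins_x5 = t['mins'] * 5:
   day  mins  riders  mins_x5
1  Wed    53       6      265
0  Wed    31       5      155
Taking the value at position 0, column 'mins_x5' gives 265.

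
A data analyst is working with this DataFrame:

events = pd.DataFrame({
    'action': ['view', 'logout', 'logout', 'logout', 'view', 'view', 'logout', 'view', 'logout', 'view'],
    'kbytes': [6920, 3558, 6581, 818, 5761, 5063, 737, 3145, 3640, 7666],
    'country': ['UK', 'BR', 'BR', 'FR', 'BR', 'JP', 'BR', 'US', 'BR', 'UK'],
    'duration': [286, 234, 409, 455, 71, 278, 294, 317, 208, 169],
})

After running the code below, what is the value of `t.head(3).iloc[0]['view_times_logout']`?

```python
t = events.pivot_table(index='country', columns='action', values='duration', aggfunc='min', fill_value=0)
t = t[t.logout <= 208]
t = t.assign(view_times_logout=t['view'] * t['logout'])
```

pivot: rows=country, cols=action, min(duration):
action   logout  view
country              
BR          208    71
FR          455     0
JP            0   278
UK            0   169
US            0   317
filter rows where logout <= 208:
action   logout  view
country              
BR          208    71
JP            0   278
UK            0   169
US            0   317
add column view_times_logout = t['view'] * t['logout']:
action   logout  view  view_times_logout
country                                 
BR          208    71              14768
JP            0   278                  0
UK            0   169                  0
US            0   317                  0
take first 3 rows:
action   logout  view  view_times_logout
country                                 
BR          208    71              14768
JP            0   278                  0
UK            0   169                  0

14768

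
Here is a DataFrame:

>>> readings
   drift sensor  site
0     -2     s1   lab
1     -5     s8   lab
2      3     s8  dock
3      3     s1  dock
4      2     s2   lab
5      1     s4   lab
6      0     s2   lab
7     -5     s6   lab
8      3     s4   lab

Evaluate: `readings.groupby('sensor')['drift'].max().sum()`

group by sensor, max of drift:
sensor
s1    3
s2    2
s4    3
s6   -5
s8    3
Name: drift, dtype: int64
Then the sum of the resulting series: 6

6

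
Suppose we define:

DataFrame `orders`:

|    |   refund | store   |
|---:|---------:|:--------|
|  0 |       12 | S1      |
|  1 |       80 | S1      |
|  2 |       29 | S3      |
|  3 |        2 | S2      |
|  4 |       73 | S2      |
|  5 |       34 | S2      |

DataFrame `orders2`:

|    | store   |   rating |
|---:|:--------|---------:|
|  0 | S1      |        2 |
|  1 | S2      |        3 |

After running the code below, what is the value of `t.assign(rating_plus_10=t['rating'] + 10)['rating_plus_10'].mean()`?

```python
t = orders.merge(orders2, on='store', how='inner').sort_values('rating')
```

12.6

merge on 'store' (how='inner') → 5 rows:
   refund store  rating
0      12    S1       2
1      80    S1       2
2       2    S2       3
3      73    S2       3
4      34    S2       3
sort by rating:
   refund store  rating
0      12    S1       2
1      80    S1       2
2       2    S2       3
3      73    S2       3
4      34    S2       3
add column rating_plus_10 = t['rating'] + 10:
   refund store  rating  rating_plus_10
0      12    S1       2              12
1      80    S1       2              12
2       2    S2       3              13
3      73    S2       3              13
4      34    S2       3              13
Finally, mean of column 'rating_plus_10' = 12.6.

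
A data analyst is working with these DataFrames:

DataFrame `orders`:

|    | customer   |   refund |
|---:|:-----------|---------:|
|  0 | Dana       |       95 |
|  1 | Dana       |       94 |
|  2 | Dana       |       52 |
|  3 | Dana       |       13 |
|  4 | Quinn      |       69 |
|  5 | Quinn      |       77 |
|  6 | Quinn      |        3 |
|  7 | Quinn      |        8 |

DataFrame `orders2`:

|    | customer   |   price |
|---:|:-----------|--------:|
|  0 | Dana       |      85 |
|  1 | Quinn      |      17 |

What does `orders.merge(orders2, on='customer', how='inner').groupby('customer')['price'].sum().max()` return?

340

merge on 'customer' (how='inner') → 8 rows:
  customer  refund  price
0     Dana      95     85
1     Dana      94     85
2     Dana      52     85
3     Dana      13     85
4    Quinn      69     17
5    Quinn      77     17
6    Quinn       3     17
7    Quinn       8     17
group by customer, sum of price:
customer
Dana     340
Quinn     68
Name: price, dtype: int64
Then the max of the resulting series: 340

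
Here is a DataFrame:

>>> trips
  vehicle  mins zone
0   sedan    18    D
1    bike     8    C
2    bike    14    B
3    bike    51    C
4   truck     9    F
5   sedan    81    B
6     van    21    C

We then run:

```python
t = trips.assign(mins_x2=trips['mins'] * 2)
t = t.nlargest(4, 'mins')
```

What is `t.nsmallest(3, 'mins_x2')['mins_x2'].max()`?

add column mins_x2 = trips['mins'] * 2:
  vehicle  mins zone  mins_x2
0   sedan    18    D       36
1    bike     8    C       16
2    bike    14    B       28
3    bike    51    C      102
4   truck     9    F       18
5   sedan    81    B      162
6     van    21    C       42
take 4 rows with largest mins:
  vehicle  mins zone  mins_x2
5   sedan    81    B      162
3    bike    51    C      102
6     van    21    C       42
0   sedan    18    D       36
take 3 rows with smallest mins_x2:
  vehicle  mins zone  mins_x2
0   sedan    18    D       36
6     van    21    C       42
3    bike    51    C      102

102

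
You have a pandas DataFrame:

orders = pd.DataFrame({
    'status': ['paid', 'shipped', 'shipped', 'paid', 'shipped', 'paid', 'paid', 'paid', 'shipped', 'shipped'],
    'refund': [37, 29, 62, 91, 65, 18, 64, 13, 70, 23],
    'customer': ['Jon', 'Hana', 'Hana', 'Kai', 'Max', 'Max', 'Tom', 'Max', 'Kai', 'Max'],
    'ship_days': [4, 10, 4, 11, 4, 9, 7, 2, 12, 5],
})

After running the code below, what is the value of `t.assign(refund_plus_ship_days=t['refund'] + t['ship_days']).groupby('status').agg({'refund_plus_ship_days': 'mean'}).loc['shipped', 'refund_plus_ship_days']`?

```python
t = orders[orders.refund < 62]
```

33.5

filter rows where refund < 62:
    status  refund customer  ship_days
0     paid      37      Jon          4
1  shipped      29     Hana         10
5     paid      18      Max          9
7     paid      13      Max          2
9  shipped      23      Max          5
add column refund_plus_ship_days = t['refund'] + t['ship_days']:
    status  refund customer  ship_days  refund_plus_ship_days
0     paid      37      Jon          4                     41
1  shipped      29     Hana         10                     39
5     paid      18      Max          9                     27
7     paid      13      Max          2                     15
9  shipped      23      Max          5                     28
group by status, mean of refund_plus_ship_days:
         refund_plus_ship_days
status                        
paid                 27.666667
shipped              33.500000
value at row 'shipped', column 'refund_plus_ship_days' → 33.5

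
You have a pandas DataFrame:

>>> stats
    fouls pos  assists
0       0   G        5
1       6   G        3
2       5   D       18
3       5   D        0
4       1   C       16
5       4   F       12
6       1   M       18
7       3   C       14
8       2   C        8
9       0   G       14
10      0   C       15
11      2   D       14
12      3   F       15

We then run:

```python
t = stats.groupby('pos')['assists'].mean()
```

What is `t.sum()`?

group by pos, mean of assists:
pos
C    13.250000
D    10.666667
F    13.500000
G     7.333333
M    18.000000
Name: assists, dtype: float64
Hence 62.75.

62.75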